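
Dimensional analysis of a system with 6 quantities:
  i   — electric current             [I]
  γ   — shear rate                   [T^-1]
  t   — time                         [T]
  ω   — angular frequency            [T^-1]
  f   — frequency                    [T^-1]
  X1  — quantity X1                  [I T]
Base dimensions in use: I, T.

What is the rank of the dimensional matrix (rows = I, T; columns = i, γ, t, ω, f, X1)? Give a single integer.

2

Dimensional matrix (I×T by i×γ×t×ω×f×X1):
  I: [ 1  0  0  0  0  1]
  T: [ 0 -1  1 -1 -1  1]
Echelon form has 2 nonzero rows (pivots: i,γ)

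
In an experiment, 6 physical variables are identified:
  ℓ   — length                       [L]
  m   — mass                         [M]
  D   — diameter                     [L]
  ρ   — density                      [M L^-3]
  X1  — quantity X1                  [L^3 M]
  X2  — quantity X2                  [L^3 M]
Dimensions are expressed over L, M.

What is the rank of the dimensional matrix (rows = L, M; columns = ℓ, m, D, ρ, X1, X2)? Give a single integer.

2

Write exponents as rows L,M / cols ℓ,m,D,ρ,X1,X2:
  L: [ 1  0  1 -3  3  3]
  M: [ 0  1  0  1  1  1]
Row reduction gives pivot columns ℓ,m; rank = 2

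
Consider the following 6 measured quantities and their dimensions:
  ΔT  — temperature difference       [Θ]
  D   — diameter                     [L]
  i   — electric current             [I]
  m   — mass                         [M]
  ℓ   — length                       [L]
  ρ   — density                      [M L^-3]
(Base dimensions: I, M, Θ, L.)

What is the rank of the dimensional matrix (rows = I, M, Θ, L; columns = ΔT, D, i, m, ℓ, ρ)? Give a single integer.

Exponent matrix [I,M,Θ,L] × [ΔT,D,i,m,ℓ,ρ]:
  I: [ 0  0  1  0  0  0]
  M: [ 0  0  0  1  0  1]
  Θ: [ 1  0  0  0  0  0]
  L: [ 0  1  0  0  1 -3]
Row reduction gives pivot columns ΔT,D,i,m; rank = 4

4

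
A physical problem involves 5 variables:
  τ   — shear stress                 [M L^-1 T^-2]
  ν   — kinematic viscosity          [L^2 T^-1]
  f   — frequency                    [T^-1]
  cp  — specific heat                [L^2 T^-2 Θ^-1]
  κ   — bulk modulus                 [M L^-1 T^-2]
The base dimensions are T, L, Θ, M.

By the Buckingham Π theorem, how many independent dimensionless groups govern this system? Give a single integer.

1

Write exponents as rows T,L,Θ,M / cols τ,ν,f,cp,κ:
  T: [-2 -1 -1 -2 -2]
  L: [-1  2  0  2 -1]
  Θ: [ 0  0  0 -1  0]
  M: [ 1  0  0  0  1]
Row reduction gives pivot columns τ,ν,f,cp; rank = 4
5 vars − rank 4 = 1 Π group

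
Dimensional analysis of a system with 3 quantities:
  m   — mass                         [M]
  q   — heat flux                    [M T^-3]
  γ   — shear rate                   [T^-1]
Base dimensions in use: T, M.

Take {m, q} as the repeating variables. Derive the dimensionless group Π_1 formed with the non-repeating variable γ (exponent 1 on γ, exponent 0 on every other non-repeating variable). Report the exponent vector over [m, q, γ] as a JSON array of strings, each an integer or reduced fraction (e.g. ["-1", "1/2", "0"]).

["1/3", "-1/3", "1"]

Exponent matrix [T,M] × [m,q,γ]:
  T: [ 0 -3 -1]
  M: [ 1  1  0]
Row reduction gives pivot columns m,q; rank = 2
Pivot set = {m,q}, free = {γ}
RREF:
  r0: [   1    0 -1/3]
  r1: [   0    1  1/3]
Fix exponent of γ at 1; solve each RREF row for its pivot's exponent:
  r0: exp(m) + (-1/3)·1 = 0 ⇒ exp(m) = 1/3
  r1: exp(q) + (1/3)·1 = 0 ⇒ exp(q) = -1/3
Π_1 = m^(1/3) · q^(-1/3) · γ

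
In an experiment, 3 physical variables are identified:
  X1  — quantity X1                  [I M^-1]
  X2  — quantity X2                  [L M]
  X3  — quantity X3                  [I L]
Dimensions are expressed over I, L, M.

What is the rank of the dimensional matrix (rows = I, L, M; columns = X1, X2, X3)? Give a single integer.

2

Exponent matrix [I,L,M] × [X1,X2,X3]:
  I: [ 1  0  1]
  L: [ 0  1  1]
  M: [-1  1  0]
RREF → pivots at {X1,X2} ⇒ r = 2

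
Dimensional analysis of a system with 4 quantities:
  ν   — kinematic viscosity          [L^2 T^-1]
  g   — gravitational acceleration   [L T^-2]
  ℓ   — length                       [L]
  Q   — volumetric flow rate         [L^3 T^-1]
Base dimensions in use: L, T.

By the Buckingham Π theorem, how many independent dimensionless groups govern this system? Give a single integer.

Write exponents as rows L,T / cols ν,g,ℓ,Q:
  L: [ 2  1  1  3]
  T: [-1 -2  0 -1]
Row reduction gives pivot columns ν,g; rank = 2
n=4, r=2 ⇒ 2 dimensionless groups

2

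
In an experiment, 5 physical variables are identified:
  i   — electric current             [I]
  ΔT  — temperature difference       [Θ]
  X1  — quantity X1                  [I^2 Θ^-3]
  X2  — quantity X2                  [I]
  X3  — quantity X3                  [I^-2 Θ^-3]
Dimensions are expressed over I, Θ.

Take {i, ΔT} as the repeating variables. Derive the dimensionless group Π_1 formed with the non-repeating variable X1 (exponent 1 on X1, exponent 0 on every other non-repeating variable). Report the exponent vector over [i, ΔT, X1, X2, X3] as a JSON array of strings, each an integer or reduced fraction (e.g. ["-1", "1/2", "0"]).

["-2", "3", "1", "0", "0"]

Dimensional matrix (I×Θ by i×ΔT×X1×X2×X3):
  I: [ 1  0  2  1 -2]
  Θ: [ 0  1 -3  0 -3]
RREF → pivots at {i,ΔT} ⇒ r = 2
Repeat: i,ΔT; free: X1,X2,X3
RREF:
  r0: [   1    0    2    1   -2]
  r1: [   0    1   -3    0   -3]
Fix exponent of X1 at 1, X2 at 0, X3 at 0; solve each RREF row for its pivot's exponent:
  r0: exp(i) + (2)·1 = 0 ⇒ exp(i) = -2
  r1: exp(ΔT) + (-3)·1 = 0 ⇒ exp(ΔT) = 3
Π_1 = i^-2 · ΔT^3 · X1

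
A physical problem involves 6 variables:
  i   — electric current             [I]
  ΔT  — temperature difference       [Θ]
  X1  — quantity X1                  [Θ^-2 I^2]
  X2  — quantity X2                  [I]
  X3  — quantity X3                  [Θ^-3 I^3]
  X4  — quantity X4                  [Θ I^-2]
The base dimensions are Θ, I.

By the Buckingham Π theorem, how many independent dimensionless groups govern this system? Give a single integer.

Write exponents as rows Θ,I / cols i,ΔT,X1,X2,X3,X4:
  Θ: [ 0  1 -2  0 -3  1]
  I: [ 1  0  2  1  3 -2]
Row reduction gives pivot columns i,ΔT; rank = 2
n=6, r=2 ⇒ 4 dimensionless groups

4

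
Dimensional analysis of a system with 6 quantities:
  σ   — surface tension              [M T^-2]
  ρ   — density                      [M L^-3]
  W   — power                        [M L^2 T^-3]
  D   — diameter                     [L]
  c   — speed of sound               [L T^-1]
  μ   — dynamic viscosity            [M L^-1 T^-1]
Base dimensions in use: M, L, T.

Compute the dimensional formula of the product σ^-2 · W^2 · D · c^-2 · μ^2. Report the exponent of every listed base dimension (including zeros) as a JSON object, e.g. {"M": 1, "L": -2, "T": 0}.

{"M": 2, "L": 1, "T": -2}

Dimensional matrix (M×L×T by σ×ρ×W×D×c×μ):
  M: [ 1  1  1  0  0  1]
  L: [ 0 -3  2  1  1 -1]
  T: [-2  0 -3  0 -1 -1]
  [M]: (-2)·1+(2)·1+(1)·0+(-2)·0+(2)·1 = 2
  [L]: (-2)·0+(2)·2+(1)·1+(-2)·1+(2)·-1 = 1
  [T]: (-2)·-2+(2)·-3+(1)·0+(-2)·-1+(2)·-1 = -2
⇒ M^2 L T^-2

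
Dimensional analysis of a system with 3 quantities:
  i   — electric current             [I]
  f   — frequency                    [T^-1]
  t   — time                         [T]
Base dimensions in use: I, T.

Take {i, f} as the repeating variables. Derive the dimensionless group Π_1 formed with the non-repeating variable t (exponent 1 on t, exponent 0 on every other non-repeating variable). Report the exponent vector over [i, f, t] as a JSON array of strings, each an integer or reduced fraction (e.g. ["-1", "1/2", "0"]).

["0", "1", "1"]

Dimensional matrix (I×T by i×f×t):
  I: [ 1  0  0]
  T: [ 0 -1  1]
Echelon form has 2 nonzero rows (pivots: i,f)
Repeat: i,f; free: t
RREF:
  r0: [   1    0    0]
  r1: [   0    1   -1]
Fix exponent of t at 1; solve each RREF row for its pivot's exponent:
  r0: exp(i) + (0)·1 = 0 ⇒ exp(i) = 0
  r1: exp(f) + (-1)·1 = 0 ⇒ exp(f) = 1
Π_1 = f · t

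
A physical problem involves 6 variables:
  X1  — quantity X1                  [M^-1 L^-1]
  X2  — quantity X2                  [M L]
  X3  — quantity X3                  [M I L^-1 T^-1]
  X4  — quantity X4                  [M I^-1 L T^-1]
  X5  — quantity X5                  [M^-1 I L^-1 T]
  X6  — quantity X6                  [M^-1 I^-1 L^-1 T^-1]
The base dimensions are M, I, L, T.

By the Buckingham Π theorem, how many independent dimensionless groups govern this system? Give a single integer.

3

Dimensional matrix (M×I×L×T by X1×X2×X3×X4×X5×X6):
  M: [-1  1  1  1 -1 -1]
  I: [ 0  0  1 -1  1 -1]
  L: [-1  1 -1  1 -1 -1]
  T: [ 0  0 -1 -1  1 -1]
Echelon form has 3 nonzero rows (pivots: X1,X3,X4)
Π count = n − r = 6 − 3 = 3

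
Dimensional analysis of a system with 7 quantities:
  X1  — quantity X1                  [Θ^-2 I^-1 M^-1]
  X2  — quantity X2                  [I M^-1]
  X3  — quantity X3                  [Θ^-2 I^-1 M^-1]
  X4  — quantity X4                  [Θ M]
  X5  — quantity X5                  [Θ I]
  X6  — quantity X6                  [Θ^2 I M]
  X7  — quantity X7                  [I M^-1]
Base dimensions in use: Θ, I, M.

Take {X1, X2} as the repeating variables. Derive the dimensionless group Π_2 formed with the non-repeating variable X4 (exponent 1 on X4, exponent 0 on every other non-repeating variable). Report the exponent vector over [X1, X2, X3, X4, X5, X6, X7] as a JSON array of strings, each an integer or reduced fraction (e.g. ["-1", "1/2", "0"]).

["1/2", "1/2", "0", "1", "0", "0", "0"]

Write exponents as rows Θ,I,M / cols X1,X2,X3,X4,X5,X6,X7:
  Θ: [-2  0 -2  1  1  2  0]
  I: [-1  1 -1  0  1  1  1]
  M: [-1 -1 -1  1  0  1 -1]
Row reduction gives pivot columns X1,X2; rank = 2
Pivot set = {X1,X2}, free = {X3,X4,X5,X6,X7}
RREF:
  r0: [   1    0    1 -1/2 -1/2   -1    0]
  r1: [   0    1    0 -1/2  1/2    0    1]
  r2: [   0    0    0    0    0    0    0]
Fix exponent of X4 at 1, X3 at 0, X5 at 0, X6 at 0, X7 at 0; solve each RREF row for its pivot's exponent:
  r0: exp(X1) + (-1/2)·1 = 0 ⇒ exp(X1) = 1/2
  r1: exp(X2) + (-1/2)·1 = 0 ⇒ exp(X2) = 1/2
Π_2 = X1^(1/2) · X2^(1/2) · X4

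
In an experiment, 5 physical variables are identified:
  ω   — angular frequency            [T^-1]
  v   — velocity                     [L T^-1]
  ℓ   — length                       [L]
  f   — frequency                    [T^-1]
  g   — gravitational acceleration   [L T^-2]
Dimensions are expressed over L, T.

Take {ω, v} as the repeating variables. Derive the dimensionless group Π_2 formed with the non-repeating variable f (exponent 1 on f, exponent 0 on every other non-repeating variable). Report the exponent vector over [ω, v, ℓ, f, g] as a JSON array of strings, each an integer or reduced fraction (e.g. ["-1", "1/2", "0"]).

["-1", "0", "0", "1", "0"]

Exponent matrix [L,T] × [ω,v,ℓ,f,g]:
  L: [ 0  1  1  0  1]
  T: [-1 -1  0 -1 -2]
Row reduction gives pivot columns ω,v; rank = 2
Repeat: ω,v; free: ℓ,f,g
RREF:
  r0: [   1    0   -1    1    1]
  r1: [   0    1    1    0    1]
Fix exponent of f at 1, ℓ at 0, g at 0; solve each RREF row for its pivot's exponent:
  r0: exp(ω) + (1)·1 = 0 ⇒ exp(ω) = -1
  r1: exp(v) + (0)·1 = 0 ⇒ exp(v) = 0
Π_2 = ω^-1 · f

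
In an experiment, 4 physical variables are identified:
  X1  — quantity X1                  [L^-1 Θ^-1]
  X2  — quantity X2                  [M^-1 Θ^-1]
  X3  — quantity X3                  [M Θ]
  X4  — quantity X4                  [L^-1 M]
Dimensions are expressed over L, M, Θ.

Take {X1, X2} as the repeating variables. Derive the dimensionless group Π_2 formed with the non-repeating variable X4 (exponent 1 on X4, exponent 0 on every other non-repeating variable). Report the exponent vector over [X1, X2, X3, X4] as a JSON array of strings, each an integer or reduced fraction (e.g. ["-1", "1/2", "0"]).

Write exponents as rows L,M,Θ / cols X1,X2,X3,X4:
  L: [-1  0  0 -1]
  M: [ 0 -1  1  1]
  Θ: [-1 -1  1  0]
Row reduction gives pivot columns X1,X2; rank = 2
Repeat: X1,X2; free: X3,X4
RREF:
  r0: [   1    0    0    1]
  r1: [   0    1   -1   -1]
  r2: [   0    0    0    0]
Fix exponent of X4 at 1, X3 at 0; solve each RREF row for its pivot's exponent:
  r0: exp(X1) + (1)·1 = 0 ⇒ exp(X1) = -1
  r1: exp(X2) + (-1)·1 = 0 ⇒ exp(X2) = 1
Π_2 = X1^-1 · X2 · X4

["-1", "1", "0", "1"]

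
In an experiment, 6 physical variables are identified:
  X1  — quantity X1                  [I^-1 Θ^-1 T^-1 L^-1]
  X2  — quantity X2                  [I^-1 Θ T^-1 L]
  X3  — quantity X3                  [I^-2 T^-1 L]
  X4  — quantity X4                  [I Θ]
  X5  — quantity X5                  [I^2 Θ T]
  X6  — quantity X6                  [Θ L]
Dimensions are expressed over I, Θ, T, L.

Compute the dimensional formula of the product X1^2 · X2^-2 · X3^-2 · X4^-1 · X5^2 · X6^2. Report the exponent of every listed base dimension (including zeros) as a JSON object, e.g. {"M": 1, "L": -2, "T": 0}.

Dimensional matrix (I×Θ×T×L by X1×X2×X3×X4×X5×X6):
  I: [-1 -1 -2  1  2  0]
  Θ: [-1  1  0  1  1  1]
  T: [-1 -1 -1  0  1  0]
  L: [-1  1  1  0  0  1]
  [I]: (2)·-1+(-2)·-1+(-2)·-2+(-1)·1+(2)·2+(2)·0 = 7
  [Θ]: (2)·-1+(-2)·1+(-2)·0+(-1)·1+(2)·1+(2)·1 = -1
  [T]: (2)·-1+(-2)·-1+(-2)·-1+(-1)·0+(2)·1+(2)·0 = 4
  [L]: (2)·-1+(-2)·1+(-2)·1+(-1)·0+(2)·0+(2)·1 = -4
⇒ I^7 Θ^-1 T^4 L^-4

{"I": 7, "Θ": -1, "T": 4, "L": -4}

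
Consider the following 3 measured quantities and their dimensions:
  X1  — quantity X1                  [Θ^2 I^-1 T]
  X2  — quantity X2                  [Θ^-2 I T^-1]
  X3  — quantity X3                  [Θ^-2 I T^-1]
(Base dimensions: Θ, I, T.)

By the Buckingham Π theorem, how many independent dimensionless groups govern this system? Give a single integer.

Dimensional matrix (Θ×I×T by X1×X2×X3):
  Θ: [ 2 -2 -2]
  I: [-1  1  1]
  T: [ 1 -1 -1]
Echelon form has 1 nonzero rows (pivots: X1)
n=3, r=1 ⇒ 2 dimensionless groups

2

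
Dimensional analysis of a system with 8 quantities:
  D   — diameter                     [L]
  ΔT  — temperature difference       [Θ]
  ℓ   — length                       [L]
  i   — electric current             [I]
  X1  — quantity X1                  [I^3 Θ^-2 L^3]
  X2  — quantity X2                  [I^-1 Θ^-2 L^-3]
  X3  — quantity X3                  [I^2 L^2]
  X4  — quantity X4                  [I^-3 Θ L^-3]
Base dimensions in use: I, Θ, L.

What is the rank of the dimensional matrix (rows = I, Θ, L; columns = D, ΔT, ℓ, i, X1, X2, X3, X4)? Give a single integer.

Dimensional matrix (I×Θ×L by D×ΔT×ℓ×i×X1×X2×X3×X4):
  I: [ 0  0  0  1  3 -1  2 -3]
  Θ: [ 0  1  0  0 -2 -2  0  1]
  L: [ 1  0  1  0  3 -3  2 -3]
Echelon form has 3 nonzero rows (pivots: D,ΔT,i)

3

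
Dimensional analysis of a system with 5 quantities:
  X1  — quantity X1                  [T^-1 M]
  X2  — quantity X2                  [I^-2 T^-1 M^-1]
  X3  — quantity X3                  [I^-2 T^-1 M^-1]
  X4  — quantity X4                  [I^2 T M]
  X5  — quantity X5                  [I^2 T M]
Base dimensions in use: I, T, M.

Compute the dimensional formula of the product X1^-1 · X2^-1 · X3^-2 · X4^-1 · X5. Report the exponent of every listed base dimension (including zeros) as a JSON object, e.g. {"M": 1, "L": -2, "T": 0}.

{"I": 6, "T": 4, "M": 2}

Write exponents as rows I,T,M / cols X1,X2,X3,X4,X5:
  I: [ 0 -2 -2  2  2]
  T: [-1 -1 -1  1  1]
  M: [ 1 -1 -1  1  1]
  [I]: (-1)·0+(-1)·-2+(-2)·-2+(-1)·2+(1)·2 = 6
  [T]: (-1)·-1+(-1)·-1+(-2)·-1+(-1)·1+(1)·1 = 4
  [M]: (-1)·1+(-1)·-1+(-2)·-1+(-1)·1+(1)·1 = 2
⇒ I^6 T^4 M^2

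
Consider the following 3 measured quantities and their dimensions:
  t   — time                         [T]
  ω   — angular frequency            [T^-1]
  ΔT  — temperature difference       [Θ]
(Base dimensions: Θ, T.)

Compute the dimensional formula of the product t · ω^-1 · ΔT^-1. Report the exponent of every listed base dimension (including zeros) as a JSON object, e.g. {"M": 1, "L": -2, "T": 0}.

Write exponents as rows Θ,T / cols t,ω,ΔT:
  Θ: [ 0  0  1]
  T: [ 1 -1  0]
  [Θ]: (1)·0+(-1)·0+(-1)·1 = -1
  [T]: (1)·1+(-1)·-1+(-1)·0 = 2
⇒ Θ^-1 T^2

{"Θ": -1, "T": 2}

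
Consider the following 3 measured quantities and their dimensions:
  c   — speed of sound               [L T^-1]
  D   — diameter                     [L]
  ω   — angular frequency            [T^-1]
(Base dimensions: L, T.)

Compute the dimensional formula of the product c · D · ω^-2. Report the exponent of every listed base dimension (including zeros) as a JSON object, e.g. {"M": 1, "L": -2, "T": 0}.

{"L": 2, "T": 1}

Write exponents as rows L,T / cols c,D,ω:
  L: [ 1  1  0]
  T: [-1  0 -1]
  [L]: (1)·1+(1)·1+(-2)·0 = 2
  [T]: (1)·-1+(1)·0+(-2)·-1 = 1
⇒ L^2 T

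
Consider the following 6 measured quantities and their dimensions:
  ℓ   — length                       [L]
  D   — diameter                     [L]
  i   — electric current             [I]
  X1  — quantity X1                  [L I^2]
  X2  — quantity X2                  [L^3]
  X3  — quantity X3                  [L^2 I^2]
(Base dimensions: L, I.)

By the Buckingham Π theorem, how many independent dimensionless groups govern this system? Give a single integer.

4

Write exponents as rows L,I / cols ℓ,D,i,X1,X2,X3:
  L: [ 1  1  0  1  3  2]
  I: [ 0  0  1  2  0  2]
Echelon form has 2 nonzero rows (pivots: ℓ,i)
Π count = n − r = 6 − 2 = 4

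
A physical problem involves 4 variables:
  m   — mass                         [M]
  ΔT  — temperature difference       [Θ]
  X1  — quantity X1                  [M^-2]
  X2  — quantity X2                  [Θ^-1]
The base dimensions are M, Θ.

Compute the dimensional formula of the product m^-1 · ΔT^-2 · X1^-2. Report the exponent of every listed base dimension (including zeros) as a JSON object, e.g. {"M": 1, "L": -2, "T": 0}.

{"M": 3, "Θ": -2}

Exponent matrix [M,Θ] × [m,ΔT,X1,X2]:
  M: [ 1  0 -2  0]
  Θ: [ 0  1  0 -1]
  [M]: (-1)·1+(-2)·0+(-2)·-2 = 3
  [Θ]: (-1)·0+(-2)·1+(-2)·0 = -2
⇒ M^3 Θ^-2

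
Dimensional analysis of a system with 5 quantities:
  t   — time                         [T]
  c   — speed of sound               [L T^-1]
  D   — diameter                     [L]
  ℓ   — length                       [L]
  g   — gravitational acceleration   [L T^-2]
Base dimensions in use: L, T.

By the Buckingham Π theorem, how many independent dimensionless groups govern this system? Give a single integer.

Dimensional matrix (L×T by t×c×D×ℓ×g):
  L: [ 0  1  1  1  1]
  T: [ 1 -1  0  0 -2]
RREF → pivots at {t,c} ⇒ r = 2
Π count = n − r = 5 − 2 = 3

3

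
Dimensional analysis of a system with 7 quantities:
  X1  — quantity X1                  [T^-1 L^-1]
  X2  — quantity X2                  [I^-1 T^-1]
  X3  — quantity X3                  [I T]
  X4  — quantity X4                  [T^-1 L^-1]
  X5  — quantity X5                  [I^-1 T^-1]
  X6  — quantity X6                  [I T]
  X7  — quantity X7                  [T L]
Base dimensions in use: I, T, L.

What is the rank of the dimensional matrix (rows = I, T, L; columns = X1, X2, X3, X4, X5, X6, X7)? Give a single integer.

2

Exponent matrix [I,T,L] × [X1,X2,X3,X4,X5,X6,X7]:
  I: [ 0 -1  1  0 -1  1  0]
  T: [-1 -1  1 -1 -1  1  1]
  L: [-1  0  0 -1  0  0  1]
Row reduction gives pivot columns X1,X2; rank = 2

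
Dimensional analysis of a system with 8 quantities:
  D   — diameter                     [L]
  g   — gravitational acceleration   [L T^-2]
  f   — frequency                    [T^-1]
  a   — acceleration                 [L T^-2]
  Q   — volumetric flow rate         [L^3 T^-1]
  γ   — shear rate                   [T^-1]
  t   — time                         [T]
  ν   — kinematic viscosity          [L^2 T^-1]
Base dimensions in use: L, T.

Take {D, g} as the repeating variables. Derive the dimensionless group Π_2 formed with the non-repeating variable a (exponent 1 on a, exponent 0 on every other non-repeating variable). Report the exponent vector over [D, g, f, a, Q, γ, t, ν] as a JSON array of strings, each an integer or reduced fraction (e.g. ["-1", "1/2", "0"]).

["0", "-1", "0", "1", "0", "0", "0", "0"]

Exponent matrix [L,T] × [D,g,f,a,Q,γ,t,ν]:
  L: [ 1  1  0  1  3  0  0  2]
  T: [ 0 -2 -1 -2 -1 -1  1 -1]
RREF → pivots at {D,g} ⇒ r = 2
Repeat: D,g; free: f,a,Q,γ,t,ν
RREF:
  r0: [   1    0 -1/2    0  5/2 -1/2  1/2  3/2]
  r1: [   0    1  1/2    1  1/2  1/2 -1/2  1/2]
Fix exponent of a at 1, f at 0, Q at 0, γ at 0, t at 0, ν at 0; solve each RREF row for its pivot's exponent:
  r0: exp(D) + (0)·1 = 0 ⇒ exp(D) = 0
  r1: exp(g) + (1)·1 = 0 ⇒ exp(g) = -1
Π_2 = g^-1 · a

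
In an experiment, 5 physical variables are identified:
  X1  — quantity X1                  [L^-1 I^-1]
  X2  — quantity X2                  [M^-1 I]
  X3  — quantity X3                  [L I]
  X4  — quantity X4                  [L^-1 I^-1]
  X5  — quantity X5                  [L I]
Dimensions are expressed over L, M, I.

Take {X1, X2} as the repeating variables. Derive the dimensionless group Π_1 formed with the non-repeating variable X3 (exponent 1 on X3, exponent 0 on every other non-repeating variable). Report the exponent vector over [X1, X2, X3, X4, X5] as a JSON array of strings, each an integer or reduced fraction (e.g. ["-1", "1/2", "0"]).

Write exponents as rows L,M,I / cols X1,X2,X3,X4,X5:
  L: [-1  0  1 -1  1]
  M: [ 0 -1  0  0  0]
  I: [-1  1  1 -1  1]
Echelon form has 2 nonzero rows (pivots: X1,X2)
Repeat: X1,X2; free: X3,X4,X5
RREF:
  r0: [   1    0   -1    1   -1]
  r1: [   0    1    0    0    0]
  r2: [   0    0    0    0    0]
Fix exponent of X3 at 1, X4 at 0, X5 at 0; solve each RREF row for its pivot's exponent:
  r0: exp(X1) + (-1)·1 = 0 ⇒ exp(X1) = 1
  r1: exp(X2) + (0)·1 = 0 ⇒ exp(X2) = 0
Π_1 = X1 · X3

["1", "0", "1", "0", "0"]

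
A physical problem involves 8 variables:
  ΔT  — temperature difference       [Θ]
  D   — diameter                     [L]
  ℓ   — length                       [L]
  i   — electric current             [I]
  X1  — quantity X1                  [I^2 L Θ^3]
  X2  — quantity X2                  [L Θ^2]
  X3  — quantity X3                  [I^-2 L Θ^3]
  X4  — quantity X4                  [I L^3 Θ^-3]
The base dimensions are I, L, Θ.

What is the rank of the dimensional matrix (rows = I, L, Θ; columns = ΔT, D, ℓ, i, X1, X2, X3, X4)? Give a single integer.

3

Dimensional matrix (I×L×Θ by ΔT×D×ℓ×i×X1×X2×X3×X4):
  I: [ 0  0  0  1  2  0 -2  1]
  L: [ 0  1  1  0  1  1  1  3]
  Θ: [ 1  0  0  0  3  2  3 -3]
Echelon form has 3 nonzero rows (pivots: ΔT,D,i)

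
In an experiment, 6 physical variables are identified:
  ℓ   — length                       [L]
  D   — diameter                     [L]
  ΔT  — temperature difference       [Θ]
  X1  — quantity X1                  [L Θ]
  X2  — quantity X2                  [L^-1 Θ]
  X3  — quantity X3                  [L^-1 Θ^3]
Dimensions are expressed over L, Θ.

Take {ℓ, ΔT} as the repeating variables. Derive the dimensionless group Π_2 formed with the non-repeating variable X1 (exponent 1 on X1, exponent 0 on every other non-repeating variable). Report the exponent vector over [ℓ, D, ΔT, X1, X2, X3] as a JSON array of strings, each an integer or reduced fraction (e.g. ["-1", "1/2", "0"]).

["-1", "0", "-1", "1", "0", "0"]

Write exponents as rows L,Θ / cols ℓ,D,ΔT,X1,X2,X3:
  L: [ 1  1  0  1 -1 -1]
  Θ: [ 0  0  1  1  1  3]
Row reduction gives pivot columns ℓ,ΔT; rank = 2
Pivot set = {ℓ,ΔT}, free = {D,X1,X2,X3}
RREF:
  r0: [   1    1    0    1   -1   -1]
  r1: [   0    0    1    1    1    3]
Fix exponent of X1 at 1, D at 0, X2 at 0, X3 at 0; solve each RREF row for its pivot's exponent:
  r0: exp(ℓ) + (1)·1 = 0 ⇒ exp(ℓ) = -1
  r1: exp(ΔT) + (1)·1 = 0 ⇒ exp(ΔT) = -1
Π_2 = ℓ^-1 · ΔT^-1 · X1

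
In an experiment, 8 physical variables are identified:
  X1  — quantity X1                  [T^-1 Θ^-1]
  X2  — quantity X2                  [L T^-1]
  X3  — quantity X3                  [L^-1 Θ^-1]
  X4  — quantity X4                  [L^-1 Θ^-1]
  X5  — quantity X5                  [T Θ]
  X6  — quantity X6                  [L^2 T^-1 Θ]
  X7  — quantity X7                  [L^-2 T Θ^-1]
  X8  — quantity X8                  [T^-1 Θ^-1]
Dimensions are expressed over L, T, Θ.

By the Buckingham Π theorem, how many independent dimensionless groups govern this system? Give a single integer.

Exponent matrix [L,T,Θ] × [X1,X2,X3,X4,X5,X6,X7,X8]:
  L: [ 0  1 -1 -1  0  2 -2  0]
  T: [-1 -1  0  0  1 -1  1 -1]
  Θ: [-1  0 -1 -1  1  1 -1 -1]
RREF → pivots at {X1,X2} ⇒ r = 2
Π count = n − r = 8 − 2 = 6

6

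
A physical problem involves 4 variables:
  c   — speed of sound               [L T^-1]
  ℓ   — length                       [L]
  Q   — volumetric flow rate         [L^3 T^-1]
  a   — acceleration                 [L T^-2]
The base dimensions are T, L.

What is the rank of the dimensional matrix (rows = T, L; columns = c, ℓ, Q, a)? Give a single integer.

Exponent matrix [T,L] × [c,ℓ,Q,a]:
  T: [-1  0 -1 -2]
  L: [ 1  1  3  1]
RREF → pivots at {c,ℓ} ⇒ r = 2

2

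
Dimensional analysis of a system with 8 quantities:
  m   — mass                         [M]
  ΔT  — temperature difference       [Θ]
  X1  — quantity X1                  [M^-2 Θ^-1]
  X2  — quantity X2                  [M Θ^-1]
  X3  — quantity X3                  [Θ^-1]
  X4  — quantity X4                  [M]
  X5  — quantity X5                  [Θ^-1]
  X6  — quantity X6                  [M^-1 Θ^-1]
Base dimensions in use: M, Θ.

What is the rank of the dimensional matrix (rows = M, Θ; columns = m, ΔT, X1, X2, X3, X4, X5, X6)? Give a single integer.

2

Write exponents as rows M,Θ / cols m,ΔT,X1,X2,X3,X4,X5,X6:
  M: [ 1  0 -2  1  0  1  0 -1]
  Θ: [ 0  1 -1 -1 -1  0 -1 -1]
RREF → pivots at {m,ΔT} ⇒ r = 2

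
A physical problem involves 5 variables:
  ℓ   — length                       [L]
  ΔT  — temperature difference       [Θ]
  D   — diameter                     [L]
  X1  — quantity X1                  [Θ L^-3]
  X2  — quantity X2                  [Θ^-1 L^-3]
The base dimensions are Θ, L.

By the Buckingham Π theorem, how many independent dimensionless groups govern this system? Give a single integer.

3

Exponent matrix [Θ,L] × [ℓ,ΔT,D,X1,X2]:
  Θ: [ 0  1  0  1 -1]
  L: [ 1  0  1 -3 -3]
RREF → pivots at {ℓ,ΔT} ⇒ r = 2
n=5, r=2 ⇒ 3 dimensionless groups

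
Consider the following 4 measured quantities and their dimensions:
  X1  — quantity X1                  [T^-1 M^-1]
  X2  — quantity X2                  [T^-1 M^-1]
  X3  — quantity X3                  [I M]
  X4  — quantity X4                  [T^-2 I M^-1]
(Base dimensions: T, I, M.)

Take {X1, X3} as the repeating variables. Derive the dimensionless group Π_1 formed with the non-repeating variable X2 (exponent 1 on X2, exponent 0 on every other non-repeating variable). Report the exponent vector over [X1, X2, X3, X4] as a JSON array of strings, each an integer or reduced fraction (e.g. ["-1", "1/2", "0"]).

Write exponents as rows T,I,M / cols X1,X2,X3,X4:
  T: [-1 -1  0 -2]
  I: [ 0  0  1  1]
  M: [-1 -1  1 -1]
Row reduction gives pivot columns X1,X3; rank = 2
Pivot set = {X1,X3}, free = {X2,X4}
RREF:
  r0: [   1    1    0    2]
  r1: [   0    0    1    1]
  r2: [   0    0    0    0]
Fix exponent of X2 at 1, X4 at 0; solve each RREF row for its pivot's exponent:
  r0: exp(X1) + (1)·1 = 0 ⇒ exp(X1) = -1
  r1: exp(X3) + (0)·1 = 0 ⇒ exp(X3) = 0
Π_1 = X1^-1 · X2

["-1", "1", "0", "0"]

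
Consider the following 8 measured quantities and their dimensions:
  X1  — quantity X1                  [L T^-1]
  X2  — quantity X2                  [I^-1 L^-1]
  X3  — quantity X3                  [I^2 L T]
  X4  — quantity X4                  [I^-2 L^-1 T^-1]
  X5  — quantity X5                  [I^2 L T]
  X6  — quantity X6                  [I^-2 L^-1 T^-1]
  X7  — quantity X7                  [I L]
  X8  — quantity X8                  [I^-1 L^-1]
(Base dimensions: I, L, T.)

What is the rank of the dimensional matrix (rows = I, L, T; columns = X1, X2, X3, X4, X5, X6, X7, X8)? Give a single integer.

Dimensional matrix (I×L×T by X1×X2×X3×X4×X5×X6×X7×X8):
  I: [ 0 -1  2 -2  2 -2  1 -1]
  L: [ 1 -1  1 -1  1 -1  1 -1]
  T: [-1  0  1 -1  1 -1  0  0]
RREF → pivots at {X1,X2} ⇒ r = 2

2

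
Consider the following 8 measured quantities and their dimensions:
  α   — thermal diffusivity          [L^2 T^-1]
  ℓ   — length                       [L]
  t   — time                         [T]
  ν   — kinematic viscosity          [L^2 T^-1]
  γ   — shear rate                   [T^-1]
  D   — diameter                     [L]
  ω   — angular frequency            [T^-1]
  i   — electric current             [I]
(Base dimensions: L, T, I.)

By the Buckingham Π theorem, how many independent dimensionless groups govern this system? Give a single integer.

5

Dimensional matrix (L×T×I by α×ℓ×t×ν×γ×D×ω×i):
  L: [ 2  1  0  2  0  1  0  0]
  T: [-1  0  1 -1 -1  0 -1  0]
  I: [ 0  0  0  0  0  0  0  1]
Row reduction gives pivot columns α,ℓ,i; rank = 3
Π count = n − r = 8 − 3 = 5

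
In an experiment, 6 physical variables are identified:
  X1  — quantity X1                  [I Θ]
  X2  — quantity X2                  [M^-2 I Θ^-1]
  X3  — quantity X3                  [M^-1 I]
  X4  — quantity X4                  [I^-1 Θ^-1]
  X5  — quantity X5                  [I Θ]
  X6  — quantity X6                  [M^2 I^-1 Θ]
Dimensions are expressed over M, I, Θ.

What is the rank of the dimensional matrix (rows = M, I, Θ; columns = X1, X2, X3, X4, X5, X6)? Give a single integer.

Write exponents as rows M,I,Θ / cols X1,X2,X3,X4,X5,X6:
  M: [ 0 -2 -1  0  0  2]
  I: [ 1  1  1 -1  1 -1]
  Θ: [ 1 -1  0 -1  1  1]
RREF → pivots at {X1,X2} ⇒ r = 2

2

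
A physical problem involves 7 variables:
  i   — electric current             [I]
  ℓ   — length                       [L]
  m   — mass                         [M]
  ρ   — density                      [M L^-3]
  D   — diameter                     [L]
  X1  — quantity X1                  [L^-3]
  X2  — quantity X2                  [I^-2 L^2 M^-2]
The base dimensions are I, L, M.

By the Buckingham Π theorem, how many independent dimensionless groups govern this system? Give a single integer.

4

Dimensional matrix (I×L×M by i×ℓ×m×ρ×D×X1×X2):
  I: [ 1  0  0  0  0  0 -2]
  L: [ 0  1  0 -3  1 -3  2]
  M: [ 0  0  1  1  0  0 -2]
Echelon form has 3 nonzero rows (pivots: i,ℓ,m)
n=7, r=3 ⇒ 4 dimensionless groups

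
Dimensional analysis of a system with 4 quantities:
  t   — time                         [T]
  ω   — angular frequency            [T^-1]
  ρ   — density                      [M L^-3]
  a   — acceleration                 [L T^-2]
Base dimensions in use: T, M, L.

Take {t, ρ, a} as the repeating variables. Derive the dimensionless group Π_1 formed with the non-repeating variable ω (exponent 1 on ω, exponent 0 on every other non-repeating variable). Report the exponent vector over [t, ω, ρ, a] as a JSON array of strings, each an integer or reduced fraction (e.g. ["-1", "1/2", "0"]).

Write exponents as rows T,M,L / cols t,ω,ρ,a:
  T: [ 1 -1  0 -2]
  M: [ 0  0  1  0]
  L: [ 0  0 -3  1]
Echelon form has 3 nonzero rows (pivots: t,ρ,a)
Repeat: t,ρ,a; free: ω
RREF:
  r0: [   1   -1    0    0]
  r1: [   0    0    1    0]
  r2: [   0    0    0    1]
Fix exponent of ω at 1; solve each RREF row for its pivot's exponent:
  r0: exp(t) + (-1)·1 = 0 ⇒ exp(t) = 1
  r1: exp(ρ) + (0)·1 = 0 ⇒ exp(ρ) = 0
  r2: exp(a) + (0)·1 = 0 ⇒ exp(a) = 0
Π_1 = t · ω

["1", "1", "0", "0"]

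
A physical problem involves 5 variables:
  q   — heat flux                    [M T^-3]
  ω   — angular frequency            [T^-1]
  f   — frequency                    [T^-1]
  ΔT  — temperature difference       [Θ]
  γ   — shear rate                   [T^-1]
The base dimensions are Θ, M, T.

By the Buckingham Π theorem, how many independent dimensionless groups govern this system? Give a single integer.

2

Exponent matrix [Θ,M,T] × [q,ω,f,ΔT,γ]:
  Θ: [ 0  0  0  1  0]
  M: [ 1  0  0  0  0]
  T: [-3 -1 -1  0 -1]
RREF → pivots at {q,ω,ΔT} ⇒ r = 3
Π count = n − r = 5 − 3 = 2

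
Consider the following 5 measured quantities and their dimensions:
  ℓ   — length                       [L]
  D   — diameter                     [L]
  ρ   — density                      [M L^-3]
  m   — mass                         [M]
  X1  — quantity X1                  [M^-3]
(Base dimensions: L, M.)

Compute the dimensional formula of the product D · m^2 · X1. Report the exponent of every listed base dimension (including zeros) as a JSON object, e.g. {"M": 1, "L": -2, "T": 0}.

{"L": 1, "M": -1}

Exponent matrix [L,M] × [ℓ,D,ρ,m,X1]:
  L: [ 1  1 -3  0  0]
  M: [ 0  0  1  1 -3]
  [L]: (1)·1+(2)·0+(1)·0 = 1
  [M]: (1)·0+(2)·1+(1)·-3 = -1
⇒ L M^-1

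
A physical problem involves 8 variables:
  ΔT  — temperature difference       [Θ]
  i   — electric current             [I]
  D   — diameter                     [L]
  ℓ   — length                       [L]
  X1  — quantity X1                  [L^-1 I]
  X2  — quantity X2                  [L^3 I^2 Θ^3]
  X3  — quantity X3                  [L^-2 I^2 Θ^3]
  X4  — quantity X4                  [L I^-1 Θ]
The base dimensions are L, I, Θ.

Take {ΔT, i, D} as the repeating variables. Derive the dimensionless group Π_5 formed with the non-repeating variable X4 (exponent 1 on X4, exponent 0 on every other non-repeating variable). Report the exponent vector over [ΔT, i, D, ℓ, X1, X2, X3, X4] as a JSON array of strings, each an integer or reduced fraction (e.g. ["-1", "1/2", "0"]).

["-1", "1", "-1", "0", "0", "0", "0", "1"]

Exponent matrix [L,I,Θ] × [ΔT,i,D,ℓ,X1,X2,X3,X4]:
  L: [ 0  0  1  1 -1  3 -2  1]
  I: [ 0  1  0  0  1  2  2 -1]
  Θ: [ 1  0  0  0  0  3  3  1]
RREF → pivots at {ΔT,i,D} ⇒ r = 3
Repeat: ΔT,i,D; free: ℓ,X1,X2,X3,X4
RREF:
  r0: [   1    0    0    0    0    3    3    1]
  r1: [   0    1    0    0    1    2    2   -1]
  r2: [   0    0    1    1   -1    3   -2    1]
Fix exponent of X4 at 1, ℓ at 0, X1 at 0, X2 at 0, X3 at 0; solve each RREF row for its pivot's exponent:
  r0: exp(ΔT) + (1)·1 = 0 ⇒ exp(ΔT) = -1
  r1: exp(i) + (-1)·1 = 0 ⇒ exp(i) = 1
  r2: exp(D) + (1)·1 = 0 ⇒ exp(D) = -1
Π_5 = ΔT^-1 · i · D^-1 · X4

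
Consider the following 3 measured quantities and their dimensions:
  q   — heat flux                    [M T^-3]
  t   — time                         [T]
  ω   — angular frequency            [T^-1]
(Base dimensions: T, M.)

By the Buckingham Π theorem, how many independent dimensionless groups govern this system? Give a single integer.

1

Exponent matrix [T,M] × [q,t,ω]:
  T: [-3  1 -1]
  M: [ 1  0  0]
Row reduction gives pivot columns q,t; rank = 2
n=3, r=2 ⇒ 1 dimensionless group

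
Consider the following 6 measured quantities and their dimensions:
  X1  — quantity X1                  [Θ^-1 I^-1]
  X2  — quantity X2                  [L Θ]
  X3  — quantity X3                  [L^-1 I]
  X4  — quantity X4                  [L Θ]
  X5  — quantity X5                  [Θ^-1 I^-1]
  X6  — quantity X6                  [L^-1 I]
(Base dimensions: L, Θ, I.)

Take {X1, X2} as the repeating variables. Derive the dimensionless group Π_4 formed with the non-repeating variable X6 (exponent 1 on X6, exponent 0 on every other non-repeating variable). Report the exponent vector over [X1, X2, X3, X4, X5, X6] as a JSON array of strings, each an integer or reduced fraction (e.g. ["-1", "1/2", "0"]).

["1", "1", "0", "0", "0", "1"]

Exponent matrix [L,Θ,I] × [X1,X2,X3,X4,X5,X6]:
  L: [ 0  1 -1  1  0 -1]
  Θ: [-1  1  0  1 -1  0]
  I: [-1  0  1  0 -1  1]
RREF → pivots at {X1,X2} ⇒ r = 2
Repeat: X1,X2; free: X3,X4,X5,X6
RREF:
  r0: [   1    0   -1    0    1   -1]
  r1: [   0    1   -1    1    0   -1]
  r2: [   0    0    0    0    0    0]
Fix exponent of X6 at 1, X3 at 0, X4 at 0, X5 at 0; solve each RREF row for its pivot's exponent:
  r0: exp(X1) + (-1)·1 = 0 ⇒ exp(X1) = 1
  r1: exp(X2) + (-1)·1 = 0 ⇒ exp(X2) = 1
Π_4 = X1 · X2 · X6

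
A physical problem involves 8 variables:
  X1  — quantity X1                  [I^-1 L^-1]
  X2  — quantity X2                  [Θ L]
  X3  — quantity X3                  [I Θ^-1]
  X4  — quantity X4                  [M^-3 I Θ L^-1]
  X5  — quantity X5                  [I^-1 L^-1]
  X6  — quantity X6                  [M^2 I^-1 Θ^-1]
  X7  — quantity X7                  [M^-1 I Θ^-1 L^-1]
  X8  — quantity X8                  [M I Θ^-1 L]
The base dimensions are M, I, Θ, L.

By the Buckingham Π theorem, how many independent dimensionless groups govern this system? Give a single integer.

5

Exponent matrix [M,I,Θ,L] × [X1,X2,X3,X4,X5,X6,X7,X8]:
  M: [ 0  0  0 -3  0  2 -1  1]
  I: [-1  0  1  1 -1 -1  1  1]
  Θ: [ 0  1 -1  1  0 -1 -1 -1]
  L: [-1  1  0 -1 -1  0 -1  1]
Echelon form has 3 nonzero rows (pivots: X1,X2,X4)
n=8, r=3 ⇒ 5 dimensionless groups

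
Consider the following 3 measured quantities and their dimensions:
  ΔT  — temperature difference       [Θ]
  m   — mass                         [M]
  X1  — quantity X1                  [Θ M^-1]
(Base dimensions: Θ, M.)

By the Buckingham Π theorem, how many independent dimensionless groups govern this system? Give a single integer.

1

Write exponents as rows Θ,M / cols ΔT,m,X1:
  Θ: [ 1  0  1]
  M: [ 0  1 -1]
Echelon form has 2 nonzero rows (pivots: ΔT,m)
Π count = n − r = 3 − 2 = 1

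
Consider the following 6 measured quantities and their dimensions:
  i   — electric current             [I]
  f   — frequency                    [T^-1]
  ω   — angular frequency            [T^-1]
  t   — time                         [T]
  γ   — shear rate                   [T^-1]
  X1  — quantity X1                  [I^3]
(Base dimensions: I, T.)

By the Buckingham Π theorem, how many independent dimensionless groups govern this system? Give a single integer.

Dimensional matrix (I×T by i×f×ω×t×γ×X1):
  I: [ 1  0  0  0  0  3]
  T: [ 0 -1 -1  1 -1  0]
Echelon form has 2 nonzero rows (pivots: i,f)
n=6, r=2 ⇒ 4 dimensionless groups

4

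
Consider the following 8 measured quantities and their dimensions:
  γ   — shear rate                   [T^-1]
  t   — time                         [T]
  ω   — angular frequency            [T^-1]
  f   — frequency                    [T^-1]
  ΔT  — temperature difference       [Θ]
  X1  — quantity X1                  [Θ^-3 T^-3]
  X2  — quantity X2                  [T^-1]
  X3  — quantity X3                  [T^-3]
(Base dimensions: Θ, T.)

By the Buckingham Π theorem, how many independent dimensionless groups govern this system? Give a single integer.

Dimensional matrix (Θ×T by γ×t×ω×f×ΔT×X1×X2×X3):
  Θ: [ 0  0  0  0  1 -3  0  0]
  T: [-1  1 -1 -1  0 -3 -1 -3]
Row reduction gives pivot columns γ,ΔT; rank = 2
n=8, r=2 ⇒ 6 dimensionless groups

6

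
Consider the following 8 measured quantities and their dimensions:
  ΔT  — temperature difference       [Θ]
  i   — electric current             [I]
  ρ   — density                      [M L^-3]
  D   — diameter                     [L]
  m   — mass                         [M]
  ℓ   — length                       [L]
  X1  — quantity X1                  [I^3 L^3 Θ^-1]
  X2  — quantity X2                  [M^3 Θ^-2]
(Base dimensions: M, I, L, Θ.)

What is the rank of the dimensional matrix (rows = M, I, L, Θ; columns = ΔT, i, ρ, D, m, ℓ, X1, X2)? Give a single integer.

Dimensional matrix (M×I×L×Θ by ΔT×i×ρ×D×m×ℓ×X1×X2):
  M: [ 0  0  1  0  1  0  0  3]
  I: [ 0  1  0  0  0  0  3  0]
  L: [ 0  0 -3  1  0  1  3  0]
  Θ: [ 1  0  0  0  0  0 -1 -2]
RREF → pivots at {ΔT,i,ρ,D} ⇒ r = 4

4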